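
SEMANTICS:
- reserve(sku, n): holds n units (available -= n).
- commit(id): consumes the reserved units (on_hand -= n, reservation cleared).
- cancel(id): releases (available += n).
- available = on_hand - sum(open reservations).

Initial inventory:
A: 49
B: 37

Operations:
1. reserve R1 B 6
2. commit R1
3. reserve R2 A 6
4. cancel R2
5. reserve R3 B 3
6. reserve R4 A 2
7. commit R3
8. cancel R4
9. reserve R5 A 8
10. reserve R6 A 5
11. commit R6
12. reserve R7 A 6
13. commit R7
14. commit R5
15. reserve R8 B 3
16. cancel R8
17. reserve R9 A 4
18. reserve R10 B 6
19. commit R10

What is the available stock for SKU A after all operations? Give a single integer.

Answer: 26

Derivation:
Step 1: reserve R1 B 6 -> on_hand[A=49 B=37] avail[A=49 B=31] open={R1}
Step 2: commit R1 -> on_hand[A=49 B=31] avail[A=49 B=31] open={}
Step 3: reserve R2 A 6 -> on_hand[A=49 B=31] avail[A=43 B=31] open={R2}
Step 4: cancel R2 -> on_hand[A=49 B=31] avail[A=49 B=31] open={}
Step 5: reserve R3 B 3 -> on_hand[A=49 B=31] avail[A=49 B=28] open={R3}
Step 6: reserve R4 A 2 -> on_hand[A=49 B=31] avail[A=47 B=28] open={R3,R4}
Step 7: commit R3 -> on_hand[A=49 B=28] avail[A=47 B=28] open={R4}
Step 8: cancel R4 -> on_hand[A=49 B=28] avail[A=49 B=28] open={}
Step 9: reserve R5 A 8 -> on_hand[A=49 B=28] avail[A=41 B=28] open={R5}
Step 10: reserve R6 A 5 -> on_hand[A=49 B=28] avail[A=36 B=28] open={R5,R6}
Step 11: commit R6 -> on_hand[A=44 B=28] avail[A=36 B=28] open={R5}
Step 12: reserve R7 A 6 -> on_hand[A=44 B=28] avail[A=30 B=28] open={R5,R7}
Step 13: commit R7 -> on_hand[A=38 B=28] avail[A=30 B=28] open={R5}
Step 14: commit R5 -> on_hand[A=30 B=28] avail[A=30 B=28] open={}
Step 15: reserve R8 B 3 -> on_hand[A=30 B=28] avail[A=30 B=25] open={R8}
Step 16: cancel R8 -> on_hand[A=30 B=28] avail[A=30 B=28] open={}
Step 17: reserve R9 A 4 -> on_hand[A=30 B=28] avail[A=26 B=28] open={R9}
Step 18: reserve R10 B 6 -> on_hand[A=30 B=28] avail[A=26 B=22] open={R10,R9}
Step 19: commit R10 -> on_hand[A=30 B=22] avail[A=26 B=22] open={R9}
Final available[A] = 26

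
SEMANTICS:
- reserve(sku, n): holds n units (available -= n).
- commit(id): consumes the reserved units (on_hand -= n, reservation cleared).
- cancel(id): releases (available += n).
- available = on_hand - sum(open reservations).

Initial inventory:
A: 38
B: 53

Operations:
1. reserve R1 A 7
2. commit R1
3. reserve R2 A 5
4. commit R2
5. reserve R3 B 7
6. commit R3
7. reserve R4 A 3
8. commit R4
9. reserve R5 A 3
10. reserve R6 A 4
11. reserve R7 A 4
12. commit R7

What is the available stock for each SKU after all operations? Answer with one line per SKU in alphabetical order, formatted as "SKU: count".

Answer: A: 12
B: 46

Derivation:
Step 1: reserve R1 A 7 -> on_hand[A=38 B=53] avail[A=31 B=53] open={R1}
Step 2: commit R1 -> on_hand[A=31 B=53] avail[A=31 B=53] open={}
Step 3: reserve R2 A 5 -> on_hand[A=31 B=53] avail[A=26 B=53] open={R2}
Step 4: commit R2 -> on_hand[A=26 B=53] avail[A=26 B=53] open={}
Step 5: reserve R3 B 7 -> on_hand[A=26 B=53] avail[A=26 B=46] open={R3}
Step 6: commit R3 -> on_hand[A=26 B=46] avail[A=26 B=46] open={}
Step 7: reserve R4 A 3 -> on_hand[A=26 B=46] avail[A=23 B=46] open={R4}
Step 8: commit R4 -> on_hand[A=23 B=46] avail[A=23 B=46] open={}
Step 9: reserve R5 A 3 -> on_hand[A=23 B=46] avail[A=20 B=46] open={R5}
Step 10: reserve R6 A 4 -> on_hand[A=23 B=46] avail[A=16 B=46] open={R5,R6}
Step 11: reserve R7 A 4 -> on_hand[A=23 B=46] avail[A=12 B=46] open={R5,R6,R7}
Step 12: commit R7 -> on_hand[A=19 B=46] avail[A=12 B=46] open={R5,R6}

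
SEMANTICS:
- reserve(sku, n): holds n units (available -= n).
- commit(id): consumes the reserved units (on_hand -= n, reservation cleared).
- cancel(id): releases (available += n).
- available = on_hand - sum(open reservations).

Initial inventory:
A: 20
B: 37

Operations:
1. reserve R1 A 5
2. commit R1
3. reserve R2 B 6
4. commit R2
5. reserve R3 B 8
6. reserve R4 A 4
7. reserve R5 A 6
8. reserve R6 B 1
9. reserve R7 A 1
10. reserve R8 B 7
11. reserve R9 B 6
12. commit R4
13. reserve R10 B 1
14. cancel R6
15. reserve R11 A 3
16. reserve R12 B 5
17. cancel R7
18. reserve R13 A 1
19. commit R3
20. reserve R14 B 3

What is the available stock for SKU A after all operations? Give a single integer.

Step 1: reserve R1 A 5 -> on_hand[A=20 B=37] avail[A=15 B=37] open={R1}
Step 2: commit R1 -> on_hand[A=15 B=37] avail[A=15 B=37] open={}
Step 3: reserve R2 B 6 -> on_hand[A=15 B=37] avail[A=15 B=31] open={R2}
Step 4: commit R2 -> on_hand[A=15 B=31] avail[A=15 B=31] open={}
Step 5: reserve R3 B 8 -> on_hand[A=15 B=31] avail[A=15 B=23] open={R3}
Step 6: reserve R4 A 4 -> on_hand[A=15 B=31] avail[A=11 B=23] open={R3,R4}
Step 7: reserve R5 A 6 -> on_hand[A=15 B=31] avail[A=5 B=23] open={R3,R4,R5}
Step 8: reserve R6 B 1 -> on_hand[A=15 B=31] avail[A=5 B=22] open={R3,R4,R5,R6}
Step 9: reserve R7 A 1 -> on_hand[A=15 B=31] avail[A=4 B=22] open={R3,R4,R5,R6,R7}
Step 10: reserve R8 B 7 -> on_hand[A=15 B=31] avail[A=4 B=15] open={R3,R4,R5,R6,R7,R8}
Step 11: reserve R9 B 6 -> on_hand[A=15 B=31] avail[A=4 B=9] open={R3,R4,R5,R6,R7,R8,R9}
Step 12: commit R4 -> on_hand[A=11 B=31] avail[A=4 B=9] open={R3,R5,R6,R7,R8,R9}
Step 13: reserve R10 B 1 -> on_hand[A=11 B=31] avail[A=4 B=8] open={R10,R3,R5,R6,R7,R8,R9}
Step 14: cancel R6 -> on_hand[A=11 B=31] avail[A=4 B=9] open={R10,R3,R5,R7,R8,R9}
Step 15: reserve R11 A 3 -> on_hand[A=11 B=31] avail[A=1 B=9] open={R10,R11,R3,R5,R7,R8,R9}
Step 16: reserve R12 B 5 -> on_hand[A=11 B=31] avail[A=1 B=4] open={R10,R11,R12,R3,R5,R7,R8,R9}
Step 17: cancel R7 -> on_hand[A=11 B=31] avail[A=2 B=4] open={R10,R11,R12,R3,R5,R8,R9}
Step 18: reserve R13 A 1 -> on_hand[A=11 B=31] avail[A=1 B=4] open={R10,R11,R12,R13,R3,R5,R8,R9}
Step 19: commit R3 -> on_hand[A=11 B=23] avail[A=1 B=4] open={R10,R11,R12,R13,R5,R8,R9}
Step 20: reserve R14 B 3 -> on_hand[A=11 B=23] avail[A=1 B=1] open={R10,R11,R12,R13,R14,R5,R8,R9}
Final available[A] = 1

Answer: 1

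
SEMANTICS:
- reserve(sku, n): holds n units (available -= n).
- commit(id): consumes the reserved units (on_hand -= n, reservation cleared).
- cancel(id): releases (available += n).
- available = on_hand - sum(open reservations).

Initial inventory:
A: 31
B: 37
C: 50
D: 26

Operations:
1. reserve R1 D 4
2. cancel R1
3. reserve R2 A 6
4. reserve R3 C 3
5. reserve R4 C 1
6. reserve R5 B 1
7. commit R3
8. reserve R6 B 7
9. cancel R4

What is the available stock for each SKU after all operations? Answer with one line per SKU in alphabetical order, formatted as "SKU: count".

Step 1: reserve R1 D 4 -> on_hand[A=31 B=37 C=50 D=26] avail[A=31 B=37 C=50 D=22] open={R1}
Step 2: cancel R1 -> on_hand[A=31 B=37 C=50 D=26] avail[A=31 B=37 C=50 D=26] open={}
Step 3: reserve R2 A 6 -> on_hand[A=31 B=37 C=50 D=26] avail[A=25 B=37 C=50 D=26] open={R2}
Step 4: reserve R3 C 3 -> on_hand[A=31 B=37 C=50 D=26] avail[A=25 B=37 C=47 D=26] open={R2,R3}
Step 5: reserve R4 C 1 -> on_hand[A=31 B=37 C=50 D=26] avail[A=25 B=37 C=46 D=26] open={R2,R3,R4}
Step 6: reserve R5 B 1 -> on_hand[A=31 B=37 C=50 D=26] avail[A=25 B=36 C=46 D=26] open={R2,R3,R4,R5}
Step 7: commit R3 -> on_hand[A=31 B=37 C=47 D=26] avail[A=25 B=36 C=46 D=26] open={R2,R4,R5}
Step 8: reserve R6 B 7 -> on_hand[A=31 B=37 C=47 D=26] avail[A=25 B=29 C=46 D=26] open={R2,R4,R5,R6}
Step 9: cancel R4 -> on_hand[A=31 B=37 C=47 D=26] avail[A=25 B=29 C=47 D=26] open={R2,R5,R6}

Answer: A: 25
B: 29
C: 47
D: 26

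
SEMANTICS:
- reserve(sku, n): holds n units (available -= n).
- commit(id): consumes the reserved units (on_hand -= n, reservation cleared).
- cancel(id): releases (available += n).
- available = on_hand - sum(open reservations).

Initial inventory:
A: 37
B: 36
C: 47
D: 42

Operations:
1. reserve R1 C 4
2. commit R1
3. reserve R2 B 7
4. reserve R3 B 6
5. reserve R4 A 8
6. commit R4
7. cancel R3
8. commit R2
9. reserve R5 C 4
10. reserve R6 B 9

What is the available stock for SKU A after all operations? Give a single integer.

Answer: 29

Derivation:
Step 1: reserve R1 C 4 -> on_hand[A=37 B=36 C=47 D=42] avail[A=37 B=36 C=43 D=42] open={R1}
Step 2: commit R1 -> on_hand[A=37 B=36 C=43 D=42] avail[A=37 B=36 C=43 D=42] open={}
Step 3: reserve R2 B 7 -> on_hand[A=37 B=36 C=43 D=42] avail[A=37 B=29 C=43 D=42] open={R2}
Step 4: reserve R3 B 6 -> on_hand[A=37 B=36 C=43 D=42] avail[A=37 B=23 C=43 D=42] open={R2,R3}
Step 5: reserve R4 A 8 -> on_hand[A=37 B=36 C=43 D=42] avail[A=29 B=23 C=43 D=42] open={R2,R3,R4}
Step 6: commit R4 -> on_hand[A=29 B=36 C=43 D=42] avail[A=29 B=23 C=43 D=42] open={R2,R3}
Step 7: cancel R3 -> on_hand[A=29 B=36 C=43 D=42] avail[A=29 B=29 C=43 D=42] open={R2}
Step 8: commit R2 -> on_hand[A=29 B=29 C=43 D=42] avail[A=29 B=29 C=43 D=42] open={}
Step 9: reserve R5 C 4 -> on_hand[A=29 B=29 C=43 D=42] avail[A=29 B=29 C=39 D=42] open={R5}
Step 10: reserve R6 B 9 -> on_hand[A=29 B=29 C=43 D=42] avail[A=29 B=20 C=39 D=42] open={R5,R6}
Final available[A] = 29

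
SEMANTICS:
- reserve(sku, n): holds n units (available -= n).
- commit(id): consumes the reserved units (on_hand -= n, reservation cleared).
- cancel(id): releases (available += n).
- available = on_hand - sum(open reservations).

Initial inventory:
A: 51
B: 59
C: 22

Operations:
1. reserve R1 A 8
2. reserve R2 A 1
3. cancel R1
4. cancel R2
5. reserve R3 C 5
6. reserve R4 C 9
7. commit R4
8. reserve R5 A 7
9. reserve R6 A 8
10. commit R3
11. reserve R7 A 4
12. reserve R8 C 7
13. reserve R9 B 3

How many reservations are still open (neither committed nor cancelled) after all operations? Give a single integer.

Step 1: reserve R1 A 8 -> on_hand[A=51 B=59 C=22] avail[A=43 B=59 C=22] open={R1}
Step 2: reserve R2 A 1 -> on_hand[A=51 B=59 C=22] avail[A=42 B=59 C=22] open={R1,R2}
Step 3: cancel R1 -> on_hand[A=51 B=59 C=22] avail[A=50 B=59 C=22] open={R2}
Step 4: cancel R2 -> on_hand[A=51 B=59 C=22] avail[A=51 B=59 C=22] open={}
Step 5: reserve R3 C 5 -> on_hand[A=51 B=59 C=22] avail[A=51 B=59 C=17] open={R3}
Step 6: reserve R4 C 9 -> on_hand[A=51 B=59 C=22] avail[A=51 B=59 C=8] open={R3,R4}
Step 7: commit R4 -> on_hand[A=51 B=59 C=13] avail[A=51 B=59 C=8] open={R3}
Step 8: reserve R5 A 7 -> on_hand[A=51 B=59 C=13] avail[A=44 B=59 C=8] open={R3,R5}
Step 9: reserve R6 A 8 -> on_hand[A=51 B=59 C=13] avail[A=36 B=59 C=8] open={R3,R5,R6}
Step 10: commit R3 -> on_hand[A=51 B=59 C=8] avail[A=36 B=59 C=8] open={R5,R6}
Step 11: reserve R7 A 4 -> on_hand[A=51 B=59 C=8] avail[A=32 B=59 C=8] open={R5,R6,R7}
Step 12: reserve R8 C 7 -> on_hand[A=51 B=59 C=8] avail[A=32 B=59 C=1] open={R5,R6,R7,R8}
Step 13: reserve R9 B 3 -> on_hand[A=51 B=59 C=8] avail[A=32 B=56 C=1] open={R5,R6,R7,R8,R9}
Open reservations: ['R5', 'R6', 'R7', 'R8', 'R9'] -> 5

Answer: 5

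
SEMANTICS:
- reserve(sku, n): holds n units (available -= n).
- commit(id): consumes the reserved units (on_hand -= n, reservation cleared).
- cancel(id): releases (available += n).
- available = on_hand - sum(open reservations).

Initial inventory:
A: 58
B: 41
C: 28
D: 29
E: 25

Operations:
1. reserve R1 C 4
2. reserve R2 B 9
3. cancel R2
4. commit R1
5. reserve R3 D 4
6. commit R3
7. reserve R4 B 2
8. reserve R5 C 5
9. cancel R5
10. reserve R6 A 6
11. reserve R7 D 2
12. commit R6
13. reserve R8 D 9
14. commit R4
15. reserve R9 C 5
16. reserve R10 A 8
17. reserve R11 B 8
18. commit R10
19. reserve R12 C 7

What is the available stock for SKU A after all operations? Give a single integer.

Answer: 44

Derivation:
Step 1: reserve R1 C 4 -> on_hand[A=58 B=41 C=28 D=29 E=25] avail[A=58 B=41 C=24 D=29 E=25] open={R1}
Step 2: reserve R2 B 9 -> on_hand[A=58 B=41 C=28 D=29 E=25] avail[A=58 B=32 C=24 D=29 E=25] open={R1,R2}
Step 3: cancel R2 -> on_hand[A=58 B=41 C=28 D=29 E=25] avail[A=58 B=41 C=24 D=29 E=25] open={R1}
Step 4: commit R1 -> on_hand[A=58 B=41 C=24 D=29 E=25] avail[A=58 B=41 C=24 D=29 E=25] open={}
Step 5: reserve R3 D 4 -> on_hand[A=58 B=41 C=24 D=29 E=25] avail[A=58 B=41 C=24 D=25 E=25] open={R3}
Step 6: commit R3 -> on_hand[A=58 B=41 C=24 D=25 E=25] avail[A=58 B=41 C=24 D=25 E=25] open={}
Step 7: reserve R4 B 2 -> on_hand[A=58 B=41 C=24 D=25 E=25] avail[A=58 B=39 C=24 D=25 E=25] open={R4}
Step 8: reserve R5 C 5 -> on_hand[A=58 B=41 C=24 D=25 E=25] avail[A=58 B=39 C=19 D=25 E=25] open={R4,R5}
Step 9: cancel R5 -> on_hand[A=58 B=41 C=24 D=25 E=25] avail[A=58 B=39 C=24 D=25 E=25] open={R4}
Step 10: reserve R6 A 6 -> on_hand[A=58 B=41 C=24 D=25 E=25] avail[A=52 B=39 C=24 D=25 E=25] open={R4,R6}
Step 11: reserve R7 D 2 -> on_hand[A=58 B=41 C=24 D=25 E=25] avail[A=52 B=39 C=24 D=23 E=25] open={R4,R6,R7}
Step 12: commit R6 -> on_hand[A=52 B=41 C=24 D=25 E=25] avail[A=52 B=39 C=24 D=23 E=25] open={R4,R7}
Step 13: reserve R8 D 9 -> on_hand[A=52 B=41 C=24 D=25 E=25] avail[A=52 B=39 C=24 D=14 E=25] open={R4,R7,R8}
Step 14: commit R4 -> on_hand[A=52 B=39 C=24 D=25 E=25] avail[A=52 B=39 C=24 D=14 E=25] open={R7,R8}
Step 15: reserve R9 C 5 -> on_hand[A=52 B=39 C=24 D=25 E=25] avail[A=52 B=39 C=19 D=14 E=25] open={R7,R8,R9}
Step 16: reserve R10 A 8 -> on_hand[A=52 B=39 C=24 D=25 E=25] avail[A=44 B=39 C=19 D=14 E=25] open={R10,R7,R8,R9}
Step 17: reserve R11 B 8 -> on_hand[A=52 B=39 C=24 D=25 E=25] avail[A=44 B=31 C=19 D=14 E=25] open={R10,R11,R7,R8,R9}
Step 18: commit R10 -> on_hand[A=44 B=39 C=24 D=25 E=25] avail[A=44 B=31 C=19 D=14 E=25] open={R11,R7,R8,R9}
Step 19: reserve R12 C 7 -> on_hand[A=44 B=39 C=24 D=25 E=25] avail[A=44 B=31 C=12 D=14 E=25] open={R11,R12,R7,R8,R9}
Final available[A] = 44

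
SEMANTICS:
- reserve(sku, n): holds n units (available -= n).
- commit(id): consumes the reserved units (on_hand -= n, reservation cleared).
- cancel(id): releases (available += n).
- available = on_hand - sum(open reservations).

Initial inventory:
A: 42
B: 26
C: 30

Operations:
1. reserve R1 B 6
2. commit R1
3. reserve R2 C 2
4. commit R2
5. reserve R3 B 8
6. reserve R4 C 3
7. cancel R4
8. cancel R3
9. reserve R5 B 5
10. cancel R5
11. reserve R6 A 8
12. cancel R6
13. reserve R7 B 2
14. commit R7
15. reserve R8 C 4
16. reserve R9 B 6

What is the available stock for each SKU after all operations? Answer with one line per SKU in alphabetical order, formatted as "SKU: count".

Answer: A: 42
B: 12
C: 24

Derivation:
Step 1: reserve R1 B 6 -> on_hand[A=42 B=26 C=30] avail[A=42 B=20 C=30] open={R1}
Step 2: commit R1 -> on_hand[A=42 B=20 C=30] avail[A=42 B=20 C=30] open={}
Step 3: reserve R2 C 2 -> on_hand[A=42 B=20 C=30] avail[A=42 B=20 C=28] open={R2}
Step 4: commit R2 -> on_hand[A=42 B=20 C=28] avail[A=42 B=20 C=28] open={}
Step 5: reserve R3 B 8 -> on_hand[A=42 B=20 C=28] avail[A=42 B=12 C=28] open={R3}
Step 6: reserve R4 C 3 -> on_hand[A=42 B=20 C=28] avail[A=42 B=12 C=25] open={R3,R4}
Step 7: cancel R4 -> on_hand[A=42 B=20 C=28] avail[A=42 B=12 C=28] open={R3}
Step 8: cancel R3 -> on_hand[A=42 B=20 C=28] avail[A=42 B=20 C=28] open={}
Step 9: reserve R5 B 5 -> on_hand[A=42 B=20 C=28] avail[A=42 B=15 C=28] open={R5}
Step 10: cancel R5 -> on_hand[A=42 B=20 C=28] avail[A=42 B=20 C=28] open={}
Step 11: reserve R6 A 8 -> on_hand[A=42 B=20 C=28] avail[A=34 B=20 C=28] open={R6}
Step 12: cancel R6 -> on_hand[A=42 B=20 C=28] avail[A=42 B=20 C=28] open={}
Step 13: reserve R7 B 2 -> on_hand[A=42 B=20 C=28] avail[A=42 B=18 C=28] open={R7}
Step 14: commit R7 -> on_hand[A=42 B=18 C=28] avail[A=42 B=18 C=28] open={}
Step 15: reserve R8 C 4 -> on_hand[A=42 B=18 C=28] avail[A=42 B=18 C=24] open={R8}
Step 16: reserve R9 B 6 -> on_hand[A=42 B=18 C=28] avail[A=42 B=12 C=24] open={R8,R9}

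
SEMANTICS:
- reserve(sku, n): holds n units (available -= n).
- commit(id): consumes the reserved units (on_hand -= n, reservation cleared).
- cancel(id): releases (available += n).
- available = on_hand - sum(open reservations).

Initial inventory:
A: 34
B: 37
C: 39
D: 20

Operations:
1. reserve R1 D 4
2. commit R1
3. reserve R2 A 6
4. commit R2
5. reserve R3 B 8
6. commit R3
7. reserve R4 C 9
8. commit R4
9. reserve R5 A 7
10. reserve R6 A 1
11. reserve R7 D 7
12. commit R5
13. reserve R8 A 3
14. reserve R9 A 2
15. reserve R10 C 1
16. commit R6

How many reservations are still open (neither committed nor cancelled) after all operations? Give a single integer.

Answer: 4

Derivation:
Step 1: reserve R1 D 4 -> on_hand[A=34 B=37 C=39 D=20] avail[A=34 B=37 C=39 D=16] open={R1}
Step 2: commit R1 -> on_hand[A=34 B=37 C=39 D=16] avail[A=34 B=37 C=39 D=16] open={}
Step 3: reserve R2 A 6 -> on_hand[A=34 B=37 C=39 D=16] avail[A=28 B=37 C=39 D=16] open={R2}
Step 4: commit R2 -> on_hand[A=28 B=37 C=39 D=16] avail[A=28 B=37 C=39 D=16] open={}
Step 5: reserve R3 B 8 -> on_hand[A=28 B=37 C=39 D=16] avail[A=28 B=29 C=39 D=16] open={R3}
Step 6: commit R3 -> on_hand[A=28 B=29 C=39 D=16] avail[A=28 B=29 C=39 D=16] open={}
Step 7: reserve R4 C 9 -> on_hand[A=28 B=29 C=39 D=16] avail[A=28 B=29 C=30 D=16] open={R4}
Step 8: commit R4 -> on_hand[A=28 B=29 C=30 D=16] avail[A=28 B=29 C=30 D=16] open={}
Step 9: reserve R5 A 7 -> on_hand[A=28 B=29 C=30 D=16] avail[A=21 B=29 C=30 D=16] open={R5}
Step 10: reserve R6 A 1 -> on_hand[A=28 B=29 C=30 D=16] avail[A=20 B=29 C=30 D=16] open={R5,R6}
Step 11: reserve R7 D 7 -> on_hand[A=28 B=29 C=30 D=16] avail[A=20 B=29 C=30 D=9] open={R5,R6,R7}
Step 12: commit R5 -> on_hand[A=21 B=29 C=30 D=16] avail[A=20 B=29 C=30 D=9] open={R6,R7}
Step 13: reserve R8 A 3 -> on_hand[A=21 B=29 C=30 D=16] avail[A=17 B=29 C=30 D=9] open={R6,R7,R8}
Step 14: reserve R9 A 2 -> on_hand[A=21 B=29 C=30 D=16] avail[A=15 B=29 C=30 D=9] open={R6,R7,R8,R9}
Step 15: reserve R10 C 1 -> on_hand[A=21 B=29 C=30 D=16] avail[A=15 B=29 C=29 D=9] open={R10,R6,R7,R8,R9}
Step 16: commit R6 -> on_hand[A=20 B=29 C=30 D=16] avail[A=15 B=29 C=29 D=9] open={R10,R7,R8,R9}
Open reservations: ['R10', 'R7', 'R8', 'R9'] -> 4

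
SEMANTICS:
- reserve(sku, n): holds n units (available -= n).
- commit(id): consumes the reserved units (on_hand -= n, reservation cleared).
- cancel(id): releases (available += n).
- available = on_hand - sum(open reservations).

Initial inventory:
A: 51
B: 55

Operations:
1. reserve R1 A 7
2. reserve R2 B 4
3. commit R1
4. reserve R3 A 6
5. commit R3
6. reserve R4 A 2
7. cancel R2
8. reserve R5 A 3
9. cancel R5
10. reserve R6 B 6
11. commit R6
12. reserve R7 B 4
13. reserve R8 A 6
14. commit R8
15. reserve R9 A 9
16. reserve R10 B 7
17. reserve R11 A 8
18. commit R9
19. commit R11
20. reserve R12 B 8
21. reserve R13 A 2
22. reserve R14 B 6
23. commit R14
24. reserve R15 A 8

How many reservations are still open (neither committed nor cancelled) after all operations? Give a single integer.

Answer: 6

Derivation:
Step 1: reserve R1 A 7 -> on_hand[A=51 B=55] avail[A=44 B=55] open={R1}
Step 2: reserve R2 B 4 -> on_hand[A=51 B=55] avail[A=44 B=51] open={R1,R2}
Step 3: commit R1 -> on_hand[A=44 B=55] avail[A=44 B=51] open={R2}
Step 4: reserve R3 A 6 -> on_hand[A=44 B=55] avail[A=38 B=51] open={R2,R3}
Step 5: commit R3 -> on_hand[A=38 B=55] avail[A=38 B=51] open={R2}
Step 6: reserve R4 A 2 -> on_hand[A=38 B=55] avail[A=36 B=51] open={R2,R4}
Step 7: cancel R2 -> on_hand[A=38 B=55] avail[A=36 B=55] open={R4}
Step 8: reserve R5 A 3 -> on_hand[A=38 B=55] avail[A=33 B=55] open={R4,R5}
Step 9: cancel R5 -> on_hand[A=38 B=55] avail[A=36 B=55] open={R4}
Step 10: reserve R6 B 6 -> on_hand[A=38 B=55] avail[A=36 B=49] open={R4,R6}
Step 11: commit R6 -> on_hand[A=38 B=49] avail[A=36 B=49] open={R4}
Step 12: reserve R7 B 4 -> on_hand[A=38 B=49] avail[A=36 B=45] open={R4,R7}
Step 13: reserve R8 A 6 -> on_hand[A=38 B=49] avail[A=30 B=45] open={R4,R7,R8}
Step 14: commit R8 -> on_hand[A=32 B=49] avail[A=30 B=45] open={R4,R7}
Step 15: reserve R9 A 9 -> on_hand[A=32 B=49] avail[A=21 B=45] open={R4,R7,R9}
Step 16: reserve R10 B 7 -> on_hand[A=32 B=49] avail[A=21 B=38] open={R10,R4,R7,R9}
Step 17: reserve R11 A 8 -> on_hand[A=32 B=49] avail[A=13 B=38] open={R10,R11,R4,R7,R9}
Step 18: commit R9 -> on_hand[A=23 B=49] avail[A=13 B=38] open={R10,R11,R4,R7}
Step 19: commit R11 -> on_hand[A=15 B=49] avail[A=13 B=38] open={R10,R4,R7}
Step 20: reserve R12 B 8 -> on_hand[A=15 B=49] avail[A=13 B=30] open={R10,R12,R4,R7}
Step 21: reserve R13 A 2 -> on_hand[A=15 B=49] avail[A=11 B=30] open={R10,R12,R13,R4,R7}
Step 22: reserve R14 B 6 -> on_hand[A=15 B=49] avail[A=11 B=24] open={R10,R12,R13,R14,R4,R7}
Step 23: commit R14 -> on_hand[A=15 B=43] avail[A=11 B=24] open={R10,R12,R13,R4,R7}
Step 24: reserve R15 A 8 -> on_hand[A=15 B=43] avail[A=3 B=24] open={R10,R12,R13,R15,R4,R7}
Open reservations: ['R10', 'R12', 'R13', 'R15', 'R4', 'R7'] -> 6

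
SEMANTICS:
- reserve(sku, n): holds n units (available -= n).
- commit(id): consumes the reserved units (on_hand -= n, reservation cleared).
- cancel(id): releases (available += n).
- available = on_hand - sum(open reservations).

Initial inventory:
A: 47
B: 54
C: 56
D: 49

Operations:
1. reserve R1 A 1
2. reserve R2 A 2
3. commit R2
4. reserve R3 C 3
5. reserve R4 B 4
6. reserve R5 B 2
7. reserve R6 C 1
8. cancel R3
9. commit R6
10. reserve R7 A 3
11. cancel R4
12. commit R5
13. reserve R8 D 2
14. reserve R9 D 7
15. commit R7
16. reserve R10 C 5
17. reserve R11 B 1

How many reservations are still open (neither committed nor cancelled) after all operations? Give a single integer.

Answer: 5

Derivation:
Step 1: reserve R1 A 1 -> on_hand[A=47 B=54 C=56 D=49] avail[A=46 B=54 C=56 D=49] open={R1}
Step 2: reserve R2 A 2 -> on_hand[A=47 B=54 C=56 D=49] avail[A=44 B=54 C=56 D=49] open={R1,R2}
Step 3: commit R2 -> on_hand[A=45 B=54 C=56 D=49] avail[A=44 B=54 C=56 D=49] open={R1}
Step 4: reserve R3 C 3 -> on_hand[A=45 B=54 C=56 D=49] avail[A=44 B=54 C=53 D=49] open={R1,R3}
Step 5: reserve R4 B 4 -> on_hand[A=45 B=54 C=56 D=49] avail[A=44 B=50 C=53 D=49] open={R1,R3,R4}
Step 6: reserve R5 B 2 -> on_hand[A=45 B=54 C=56 D=49] avail[A=44 B=48 C=53 D=49] open={R1,R3,R4,R5}
Step 7: reserve R6 C 1 -> on_hand[A=45 B=54 C=56 D=49] avail[A=44 B=48 C=52 D=49] open={R1,R3,R4,R5,R6}
Step 8: cancel R3 -> on_hand[A=45 B=54 C=56 D=49] avail[A=44 B=48 C=55 D=49] open={R1,R4,R5,R6}
Step 9: commit R6 -> on_hand[A=45 B=54 C=55 D=49] avail[A=44 B=48 C=55 D=49] open={R1,R4,R5}
Step 10: reserve R7 A 3 -> on_hand[A=45 B=54 C=55 D=49] avail[A=41 B=48 C=55 D=49] open={R1,R4,R5,R7}
Step 11: cancel R4 -> on_hand[A=45 B=54 C=55 D=49] avail[A=41 B=52 C=55 D=49] open={R1,R5,R7}
Step 12: commit R5 -> on_hand[A=45 B=52 C=55 D=49] avail[A=41 B=52 C=55 D=49] open={R1,R7}
Step 13: reserve R8 D 2 -> on_hand[A=45 B=52 C=55 D=49] avail[A=41 B=52 C=55 D=47] open={R1,R7,R8}
Step 14: reserve R9 D 7 -> on_hand[A=45 B=52 C=55 D=49] avail[A=41 B=52 C=55 D=40] open={R1,R7,R8,R9}
Step 15: commit R7 -> on_hand[A=42 B=52 C=55 D=49] avail[A=41 B=52 C=55 D=40] open={R1,R8,R9}
Step 16: reserve R10 C 5 -> on_hand[A=42 B=52 C=55 D=49] avail[A=41 B=52 C=50 D=40] open={R1,R10,R8,R9}
Step 17: reserve R11 B 1 -> on_hand[A=42 B=52 C=55 D=49] avail[A=41 B=51 C=50 D=40] open={R1,R10,R11,R8,R9}
Open reservations: ['R1', 'R10', 'R11', 'R8', 'R9'] -> 5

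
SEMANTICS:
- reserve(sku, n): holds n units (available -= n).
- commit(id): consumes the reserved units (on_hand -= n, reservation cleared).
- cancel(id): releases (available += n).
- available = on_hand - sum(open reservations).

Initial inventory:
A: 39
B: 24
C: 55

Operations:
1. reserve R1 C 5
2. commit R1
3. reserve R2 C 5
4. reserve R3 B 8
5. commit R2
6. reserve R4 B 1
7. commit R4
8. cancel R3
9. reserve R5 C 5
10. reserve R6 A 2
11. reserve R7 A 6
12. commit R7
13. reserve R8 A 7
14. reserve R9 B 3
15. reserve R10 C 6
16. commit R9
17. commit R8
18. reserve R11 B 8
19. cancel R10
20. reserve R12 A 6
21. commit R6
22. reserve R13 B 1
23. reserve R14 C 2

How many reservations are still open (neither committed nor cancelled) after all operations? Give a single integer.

Step 1: reserve R1 C 5 -> on_hand[A=39 B=24 C=55] avail[A=39 B=24 C=50] open={R1}
Step 2: commit R1 -> on_hand[A=39 B=24 C=50] avail[A=39 B=24 C=50] open={}
Step 3: reserve R2 C 5 -> on_hand[A=39 B=24 C=50] avail[A=39 B=24 C=45] open={R2}
Step 4: reserve R3 B 8 -> on_hand[A=39 B=24 C=50] avail[A=39 B=16 C=45] open={R2,R3}
Step 5: commit R2 -> on_hand[A=39 B=24 C=45] avail[A=39 B=16 C=45] open={R3}
Step 6: reserve R4 B 1 -> on_hand[A=39 B=24 C=45] avail[A=39 B=15 C=45] open={R3,R4}
Step 7: commit R4 -> on_hand[A=39 B=23 C=45] avail[A=39 B=15 C=45] open={R3}
Step 8: cancel R3 -> on_hand[A=39 B=23 C=45] avail[A=39 B=23 C=45] open={}
Step 9: reserve R5 C 5 -> on_hand[A=39 B=23 C=45] avail[A=39 B=23 C=40] open={R5}
Step 10: reserve R6 A 2 -> on_hand[A=39 B=23 C=45] avail[A=37 B=23 C=40] open={R5,R6}
Step 11: reserve R7 A 6 -> on_hand[A=39 B=23 C=45] avail[A=31 B=23 C=40] open={R5,R6,R7}
Step 12: commit R7 -> on_hand[A=33 B=23 C=45] avail[A=31 B=23 C=40] open={R5,R6}
Step 13: reserve R8 A 7 -> on_hand[A=33 B=23 C=45] avail[A=24 B=23 C=40] open={R5,R6,R8}
Step 14: reserve R9 B 3 -> on_hand[A=33 B=23 C=45] avail[A=24 B=20 C=40] open={R5,R6,R8,R9}
Step 15: reserve R10 C 6 -> on_hand[A=33 B=23 C=45] avail[A=24 B=20 C=34] open={R10,R5,R6,R8,R9}
Step 16: commit R9 -> on_hand[A=33 B=20 C=45] avail[A=24 B=20 C=34] open={R10,R5,R6,R8}
Step 17: commit R8 -> on_hand[A=26 B=20 C=45] avail[A=24 B=20 C=34] open={R10,R5,R6}
Step 18: reserve R11 B 8 -> on_hand[A=26 B=20 C=45] avail[A=24 B=12 C=34] open={R10,R11,R5,R6}
Step 19: cancel R10 -> on_hand[A=26 B=20 C=45] avail[A=24 B=12 C=40] open={R11,R5,R6}
Step 20: reserve R12 A 6 -> on_hand[A=26 B=20 C=45] avail[A=18 B=12 C=40] open={R11,R12,R5,R6}
Step 21: commit R6 -> on_hand[A=24 B=20 C=45] avail[A=18 B=12 C=40] open={R11,R12,R5}
Step 22: reserve R13 B 1 -> on_hand[A=24 B=20 C=45] avail[A=18 B=11 C=40] open={R11,R12,R13,R5}
Step 23: reserve R14 C 2 -> on_hand[A=24 B=20 C=45] avail[A=18 B=11 C=38] open={R11,R12,R13,R14,R5}
Open reservations: ['R11', 'R12', 'R13', 'R14', 'R5'] -> 5

Answer: 5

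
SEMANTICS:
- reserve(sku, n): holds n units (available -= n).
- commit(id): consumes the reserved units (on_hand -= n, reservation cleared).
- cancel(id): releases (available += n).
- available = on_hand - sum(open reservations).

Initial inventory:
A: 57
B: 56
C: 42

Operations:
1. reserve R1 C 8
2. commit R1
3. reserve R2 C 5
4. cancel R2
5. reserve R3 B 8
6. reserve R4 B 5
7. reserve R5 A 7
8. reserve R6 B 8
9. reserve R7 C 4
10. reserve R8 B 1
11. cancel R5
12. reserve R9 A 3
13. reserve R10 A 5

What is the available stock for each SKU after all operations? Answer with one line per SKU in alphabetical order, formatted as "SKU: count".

Step 1: reserve R1 C 8 -> on_hand[A=57 B=56 C=42] avail[A=57 B=56 C=34] open={R1}
Step 2: commit R1 -> on_hand[A=57 B=56 C=34] avail[A=57 B=56 C=34] open={}
Step 3: reserve R2 C 5 -> on_hand[A=57 B=56 C=34] avail[A=57 B=56 C=29] open={R2}
Step 4: cancel R2 -> on_hand[A=57 B=56 C=34] avail[A=57 B=56 C=34] open={}
Step 5: reserve R3 B 8 -> on_hand[A=57 B=56 C=34] avail[A=57 B=48 C=34] open={R3}
Step 6: reserve R4 B 5 -> on_hand[A=57 B=56 C=34] avail[A=57 B=43 C=34] open={R3,R4}
Step 7: reserve R5 A 7 -> on_hand[A=57 B=56 C=34] avail[A=50 B=43 C=34] open={R3,R4,R5}
Step 8: reserve R6 B 8 -> on_hand[A=57 B=56 C=34] avail[A=50 B=35 C=34] open={R3,R4,R5,R6}
Step 9: reserve R7 C 4 -> on_hand[A=57 B=56 C=34] avail[A=50 B=35 C=30] open={R3,R4,R5,R6,R7}
Step 10: reserve R8 B 1 -> on_hand[A=57 B=56 C=34] avail[A=50 B=34 C=30] open={R3,R4,R5,R6,R7,R8}
Step 11: cancel R5 -> on_hand[A=57 B=56 C=34] avail[A=57 B=34 C=30] open={R3,R4,R6,R7,R8}
Step 12: reserve R9 A 3 -> on_hand[A=57 B=56 C=34] avail[A=54 B=34 C=30] open={R3,R4,R6,R7,R8,R9}
Step 13: reserve R10 A 5 -> on_hand[A=57 B=56 C=34] avail[A=49 B=34 C=30] open={R10,R3,R4,R6,R7,R8,R9}

Answer: A: 49
B: 34
C: 30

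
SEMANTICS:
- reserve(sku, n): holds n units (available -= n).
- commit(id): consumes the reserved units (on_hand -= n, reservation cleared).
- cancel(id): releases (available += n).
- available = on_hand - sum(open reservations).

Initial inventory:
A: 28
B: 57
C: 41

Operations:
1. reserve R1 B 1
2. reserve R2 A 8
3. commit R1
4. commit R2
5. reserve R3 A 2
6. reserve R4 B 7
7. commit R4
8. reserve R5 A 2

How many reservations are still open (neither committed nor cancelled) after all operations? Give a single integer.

Step 1: reserve R1 B 1 -> on_hand[A=28 B=57 C=41] avail[A=28 B=56 C=41] open={R1}
Step 2: reserve R2 A 8 -> on_hand[A=28 B=57 C=41] avail[A=20 B=56 C=41] open={R1,R2}
Step 3: commit R1 -> on_hand[A=28 B=56 C=41] avail[A=20 B=56 C=41] open={R2}
Step 4: commit R2 -> on_hand[A=20 B=56 C=41] avail[A=20 B=56 C=41] open={}
Step 5: reserve R3 A 2 -> on_hand[A=20 B=56 C=41] avail[A=18 B=56 C=41] open={R3}
Step 6: reserve R4 B 7 -> on_hand[A=20 B=56 C=41] avail[A=18 B=49 C=41] open={R3,R4}
Step 7: commit R4 -> on_hand[A=20 B=49 C=41] avail[A=18 B=49 C=41] open={R3}
Step 8: reserve R5 A 2 -> on_hand[A=20 B=49 C=41] avail[A=16 B=49 C=41] open={R3,R5}
Open reservations: ['R3', 'R5'] -> 2

Answer: 2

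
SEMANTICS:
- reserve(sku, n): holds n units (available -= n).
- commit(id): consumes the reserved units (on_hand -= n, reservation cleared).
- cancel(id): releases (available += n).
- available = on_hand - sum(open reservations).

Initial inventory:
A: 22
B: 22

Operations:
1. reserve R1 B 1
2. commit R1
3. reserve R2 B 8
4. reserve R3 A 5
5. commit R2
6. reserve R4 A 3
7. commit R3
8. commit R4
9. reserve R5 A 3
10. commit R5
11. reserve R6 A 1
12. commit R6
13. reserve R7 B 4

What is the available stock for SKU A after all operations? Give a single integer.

Answer: 10

Derivation:
Step 1: reserve R1 B 1 -> on_hand[A=22 B=22] avail[A=22 B=21] open={R1}
Step 2: commit R1 -> on_hand[A=22 B=21] avail[A=22 B=21] open={}
Step 3: reserve R2 B 8 -> on_hand[A=22 B=21] avail[A=22 B=13] open={R2}
Step 4: reserve R3 A 5 -> on_hand[A=22 B=21] avail[A=17 B=13] open={R2,R3}
Step 5: commit R2 -> on_hand[A=22 B=13] avail[A=17 B=13] open={R3}
Step 6: reserve R4 A 3 -> on_hand[A=22 B=13] avail[A=14 B=13] open={R3,R4}
Step 7: commit R3 -> on_hand[A=17 B=13] avail[A=14 B=13] open={R4}
Step 8: commit R4 -> on_hand[A=14 B=13] avail[A=14 B=13] open={}
Step 9: reserve R5 A 3 -> on_hand[A=14 B=13] avail[A=11 B=13] open={R5}
Step 10: commit R5 -> on_hand[A=11 B=13] avail[A=11 B=13] open={}
Step 11: reserve R6 A 1 -> on_hand[A=11 B=13] avail[A=10 B=13] open={R6}
Step 12: commit R6 -> on_hand[A=10 B=13] avail[A=10 B=13] open={}
Step 13: reserve R7 B 4 -> on_hand[A=10 B=13] avail[A=10 B=9] open={R7}
Final available[A] = 10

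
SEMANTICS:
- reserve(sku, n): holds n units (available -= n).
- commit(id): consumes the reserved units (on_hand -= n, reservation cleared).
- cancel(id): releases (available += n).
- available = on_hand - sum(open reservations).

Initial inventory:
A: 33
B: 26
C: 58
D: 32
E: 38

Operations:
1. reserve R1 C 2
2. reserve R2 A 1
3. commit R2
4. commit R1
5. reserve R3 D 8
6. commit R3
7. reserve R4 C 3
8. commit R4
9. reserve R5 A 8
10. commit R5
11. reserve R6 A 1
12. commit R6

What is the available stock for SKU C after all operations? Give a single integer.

Answer: 53

Derivation:
Step 1: reserve R1 C 2 -> on_hand[A=33 B=26 C=58 D=32 E=38] avail[A=33 B=26 C=56 D=32 E=38] open={R1}
Step 2: reserve R2 A 1 -> on_hand[A=33 B=26 C=58 D=32 E=38] avail[A=32 B=26 C=56 D=32 E=38] open={R1,R2}
Step 3: commit R2 -> on_hand[A=32 B=26 C=58 D=32 E=38] avail[A=32 B=26 C=56 D=32 E=38] open={R1}
Step 4: commit R1 -> on_hand[A=32 B=26 C=56 D=32 E=38] avail[A=32 B=26 C=56 D=32 E=38] open={}
Step 5: reserve R3 D 8 -> on_hand[A=32 B=26 C=56 D=32 E=38] avail[A=32 B=26 C=56 D=24 E=38] open={R3}
Step 6: commit R3 -> on_hand[A=32 B=26 C=56 D=24 E=38] avail[A=32 B=26 C=56 D=24 E=38] open={}
Step 7: reserve R4 C 3 -> on_hand[A=32 B=26 C=56 D=24 E=38] avail[A=32 B=26 C=53 D=24 E=38] open={R4}
Step 8: commit R4 -> on_hand[A=32 B=26 C=53 D=24 E=38] avail[A=32 B=26 C=53 D=24 E=38] open={}
Step 9: reserve R5 A 8 -> on_hand[A=32 B=26 C=53 D=24 E=38] avail[A=24 B=26 C=53 D=24 E=38] open={R5}
Step 10: commit R5 -> on_hand[A=24 B=26 C=53 D=24 E=38] avail[A=24 B=26 C=53 D=24 E=38] open={}
Step 11: reserve R6 A 1 -> on_hand[A=24 B=26 C=53 D=24 E=38] avail[A=23 B=26 C=53 D=24 E=38] open={R6}
Step 12: commit R6 -> on_hand[A=23 B=26 C=53 D=24 E=38] avail[A=23 B=26 C=53 D=24 E=38] open={}
Final available[C] = 53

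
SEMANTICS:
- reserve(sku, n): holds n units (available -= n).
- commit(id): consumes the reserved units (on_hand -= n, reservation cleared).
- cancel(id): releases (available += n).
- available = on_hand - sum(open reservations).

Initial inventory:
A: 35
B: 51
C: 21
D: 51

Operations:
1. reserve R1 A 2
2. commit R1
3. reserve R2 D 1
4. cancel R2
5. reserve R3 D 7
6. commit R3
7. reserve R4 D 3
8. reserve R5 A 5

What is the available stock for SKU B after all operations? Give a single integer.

Answer: 51

Derivation:
Step 1: reserve R1 A 2 -> on_hand[A=35 B=51 C=21 D=51] avail[A=33 B=51 C=21 D=51] open={R1}
Step 2: commit R1 -> on_hand[A=33 B=51 C=21 D=51] avail[A=33 B=51 C=21 D=51] open={}
Step 3: reserve R2 D 1 -> on_hand[A=33 B=51 C=21 D=51] avail[A=33 B=51 C=21 D=50] open={R2}
Step 4: cancel R2 -> on_hand[A=33 B=51 C=21 D=51] avail[A=33 B=51 C=21 D=51] open={}
Step 5: reserve R3 D 7 -> on_hand[A=33 B=51 C=21 D=51] avail[A=33 B=51 C=21 D=44] open={R3}
Step 6: commit R3 -> on_hand[A=33 B=51 C=21 D=44] avail[A=33 B=51 C=21 D=44] open={}
Step 7: reserve R4 D 3 -> on_hand[A=33 B=51 C=21 D=44] avail[A=33 B=51 C=21 D=41] open={R4}
Step 8: reserve R5 A 5 -> on_hand[A=33 B=51 C=21 D=44] avail[A=28 B=51 C=21 D=41] open={R4,R5}
Final available[B] = 51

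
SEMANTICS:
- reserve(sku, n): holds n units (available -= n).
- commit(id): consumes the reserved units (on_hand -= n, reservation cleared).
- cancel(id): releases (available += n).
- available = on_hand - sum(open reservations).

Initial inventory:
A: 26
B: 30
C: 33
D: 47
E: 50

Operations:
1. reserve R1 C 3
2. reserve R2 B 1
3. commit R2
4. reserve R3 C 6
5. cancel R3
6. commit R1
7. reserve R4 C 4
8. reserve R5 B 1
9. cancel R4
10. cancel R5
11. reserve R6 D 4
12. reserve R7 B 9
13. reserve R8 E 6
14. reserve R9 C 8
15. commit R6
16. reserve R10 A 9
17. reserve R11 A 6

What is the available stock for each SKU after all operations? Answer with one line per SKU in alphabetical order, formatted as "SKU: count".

Answer: A: 11
B: 20
C: 22
D: 43
E: 44

Derivation:
Step 1: reserve R1 C 3 -> on_hand[A=26 B=30 C=33 D=47 E=50] avail[A=26 B=30 C=30 D=47 E=50] open={R1}
Step 2: reserve R2 B 1 -> on_hand[A=26 B=30 C=33 D=47 E=50] avail[A=26 B=29 C=30 D=47 E=50] open={R1,R2}
Step 3: commit R2 -> on_hand[A=26 B=29 C=33 D=47 E=50] avail[A=26 B=29 C=30 D=47 E=50] open={R1}
Step 4: reserve R3 C 6 -> on_hand[A=26 B=29 C=33 D=47 E=50] avail[A=26 B=29 C=24 D=47 E=50] open={R1,R3}
Step 5: cancel R3 -> on_hand[A=26 B=29 C=33 D=47 E=50] avail[A=26 B=29 C=30 D=47 E=50] open={R1}
Step 6: commit R1 -> on_hand[A=26 B=29 C=30 D=47 E=50] avail[A=26 B=29 C=30 D=47 E=50] open={}
Step 7: reserve R4 C 4 -> on_hand[A=26 B=29 C=30 D=47 E=50] avail[A=26 B=29 C=26 D=47 E=50] open={R4}
Step 8: reserve R5 B 1 -> on_hand[A=26 B=29 C=30 D=47 E=50] avail[A=26 B=28 C=26 D=47 E=50] open={R4,R5}
Step 9: cancel R4 -> on_hand[A=26 B=29 C=30 D=47 E=50] avail[A=26 B=28 C=30 D=47 E=50] open={R5}
Step 10: cancel R5 -> on_hand[A=26 B=29 C=30 D=47 E=50] avail[A=26 B=29 C=30 D=47 E=50] open={}
Step 11: reserve R6 D 4 -> on_hand[A=26 B=29 C=30 D=47 E=50] avail[A=26 B=29 C=30 D=43 E=50] open={R6}
Step 12: reserve R7 B 9 -> on_hand[A=26 B=29 C=30 D=47 E=50] avail[A=26 B=20 C=30 D=43 E=50] open={R6,R7}
Step 13: reserve R8 E 6 -> on_hand[A=26 B=29 C=30 D=47 E=50] avail[A=26 B=20 C=30 D=43 E=44] open={R6,R7,R8}
Step 14: reserve R9 C 8 -> on_hand[A=26 B=29 C=30 D=47 E=50] avail[A=26 B=20 C=22 D=43 E=44] open={R6,R7,R8,R9}
Step 15: commit R6 -> on_hand[A=26 B=29 C=30 D=43 E=50] avail[A=26 B=20 C=22 D=43 E=44] open={R7,R8,R9}
Step 16: reserve R10 A 9 -> on_hand[A=26 B=29 C=30 D=43 E=50] avail[A=17 B=20 C=22 D=43 E=44] open={R10,R7,R8,R9}
Step 17: reserve R11 A 6 -> on_hand[A=26 B=29 C=30 D=43 E=50] avail[A=11 B=20 C=22 D=43 E=44] open={R10,R11,R7,R8,R9}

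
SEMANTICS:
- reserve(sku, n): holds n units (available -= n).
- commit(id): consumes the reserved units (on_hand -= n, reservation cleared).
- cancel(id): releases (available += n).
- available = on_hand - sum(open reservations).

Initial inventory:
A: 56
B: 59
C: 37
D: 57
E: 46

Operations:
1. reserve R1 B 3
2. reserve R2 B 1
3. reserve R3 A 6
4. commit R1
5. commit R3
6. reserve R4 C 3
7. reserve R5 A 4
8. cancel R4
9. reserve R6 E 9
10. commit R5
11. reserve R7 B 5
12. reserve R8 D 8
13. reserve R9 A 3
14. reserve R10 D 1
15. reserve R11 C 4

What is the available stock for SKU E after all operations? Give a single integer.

Answer: 37

Derivation:
Step 1: reserve R1 B 3 -> on_hand[A=56 B=59 C=37 D=57 E=46] avail[A=56 B=56 C=37 D=57 E=46] open={R1}
Step 2: reserve R2 B 1 -> on_hand[A=56 B=59 C=37 D=57 E=46] avail[A=56 B=55 C=37 D=57 E=46] open={R1,R2}
Step 3: reserve R3 A 6 -> on_hand[A=56 B=59 C=37 D=57 E=46] avail[A=50 B=55 C=37 D=57 E=46] open={R1,R2,R3}
Step 4: commit R1 -> on_hand[A=56 B=56 C=37 D=57 E=46] avail[A=50 B=55 C=37 D=57 E=46] open={R2,R3}
Step 5: commit R3 -> on_hand[A=50 B=56 C=37 D=57 E=46] avail[A=50 B=55 C=37 D=57 E=46] open={R2}
Step 6: reserve R4 C 3 -> on_hand[A=50 B=56 C=37 D=57 E=46] avail[A=50 B=55 C=34 D=57 E=46] open={R2,R4}
Step 7: reserve R5 A 4 -> on_hand[A=50 B=56 C=37 D=57 E=46] avail[A=46 B=55 C=34 D=57 E=46] open={R2,R4,R5}
Step 8: cancel R4 -> on_hand[A=50 B=56 C=37 D=57 E=46] avail[A=46 B=55 C=37 D=57 E=46] open={R2,R5}
Step 9: reserve R6 E 9 -> on_hand[A=50 B=56 C=37 D=57 E=46] avail[A=46 B=55 C=37 D=57 E=37] open={R2,R5,R6}
Step 10: commit R5 -> on_hand[A=46 B=56 C=37 D=57 E=46] avail[A=46 B=55 C=37 D=57 E=37] open={R2,R6}
Step 11: reserve R7 B 5 -> on_hand[A=46 B=56 C=37 D=57 E=46] avail[A=46 B=50 C=37 D=57 E=37] open={R2,R6,R7}
Step 12: reserve R8 D 8 -> on_hand[A=46 B=56 C=37 D=57 E=46] avail[A=46 B=50 C=37 D=49 E=37] open={R2,R6,R7,R8}
Step 13: reserve R9 A 3 -> on_hand[A=46 B=56 C=37 D=57 E=46] avail[A=43 B=50 C=37 D=49 E=37] open={R2,R6,R7,R8,R9}
Step 14: reserve R10 D 1 -> on_hand[A=46 B=56 C=37 D=57 E=46] avail[A=43 B=50 C=37 D=48 E=37] open={R10,R2,R6,R7,R8,R9}
Step 15: reserve R11 C 4 -> on_hand[A=46 B=56 C=37 D=57 E=46] avail[A=43 B=50 C=33 D=48 E=37] open={R10,R11,R2,R6,R7,R8,R9}
Final available[E] = 37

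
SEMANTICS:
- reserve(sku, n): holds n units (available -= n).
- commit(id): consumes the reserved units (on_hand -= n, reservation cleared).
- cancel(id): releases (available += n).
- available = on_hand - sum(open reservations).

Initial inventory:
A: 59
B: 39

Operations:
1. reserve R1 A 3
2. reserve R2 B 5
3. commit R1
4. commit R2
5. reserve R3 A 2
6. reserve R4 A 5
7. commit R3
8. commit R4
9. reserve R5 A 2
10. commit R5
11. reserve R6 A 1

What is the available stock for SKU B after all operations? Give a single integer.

Step 1: reserve R1 A 3 -> on_hand[A=59 B=39] avail[A=56 B=39] open={R1}
Step 2: reserve R2 B 5 -> on_hand[A=59 B=39] avail[A=56 B=34] open={R1,R2}
Step 3: commit R1 -> on_hand[A=56 B=39] avail[A=56 B=34] open={R2}
Step 4: commit R2 -> on_hand[A=56 B=34] avail[A=56 B=34] open={}
Step 5: reserve R3 A 2 -> on_hand[A=56 B=34] avail[A=54 B=34] open={R3}
Step 6: reserve R4 A 5 -> on_hand[A=56 B=34] avail[A=49 B=34] open={R3,R4}
Step 7: commit R3 -> on_hand[A=54 B=34] avail[A=49 B=34] open={R4}
Step 8: commit R4 -> on_hand[A=49 B=34] avail[A=49 B=34] open={}
Step 9: reserve R5 A 2 -> on_hand[A=49 B=34] avail[A=47 B=34] open={R5}
Step 10: commit R5 -> on_hand[A=47 B=34] avail[A=47 B=34] open={}
Step 11: reserve R6 A 1 -> on_hand[A=47 B=34] avail[A=46 B=34] open={R6}
Final available[B] = 34

Answer: 34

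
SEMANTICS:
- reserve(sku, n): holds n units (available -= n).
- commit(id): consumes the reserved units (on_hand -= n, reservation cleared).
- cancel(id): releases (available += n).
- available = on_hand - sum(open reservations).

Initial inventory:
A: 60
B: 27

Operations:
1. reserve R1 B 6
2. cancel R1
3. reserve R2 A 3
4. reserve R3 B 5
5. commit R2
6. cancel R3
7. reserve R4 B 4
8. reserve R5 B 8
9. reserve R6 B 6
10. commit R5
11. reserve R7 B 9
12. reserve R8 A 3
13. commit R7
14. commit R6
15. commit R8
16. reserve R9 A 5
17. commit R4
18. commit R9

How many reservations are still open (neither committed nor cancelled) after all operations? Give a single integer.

Step 1: reserve R1 B 6 -> on_hand[A=60 B=27] avail[A=60 B=21] open={R1}
Step 2: cancel R1 -> on_hand[A=60 B=27] avail[A=60 B=27] open={}
Step 3: reserve R2 A 3 -> on_hand[A=60 B=27] avail[A=57 B=27] open={R2}
Step 4: reserve R3 B 5 -> on_hand[A=60 B=27] avail[A=57 B=22] open={R2,R3}
Step 5: commit R2 -> on_hand[A=57 B=27] avail[A=57 B=22] open={R3}
Step 6: cancel R3 -> on_hand[A=57 B=27] avail[A=57 B=27] open={}
Step 7: reserve R4 B 4 -> on_hand[A=57 B=27] avail[A=57 B=23] open={R4}
Step 8: reserve R5 B 8 -> on_hand[A=57 B=27] avail[A=57 B=15] open={R4,R5}
Step 9: reserve R6 B 6 -> on_hand[A=57 B=27] avail[A=57 B=9] open={R4,R5,R6}
Step 10: commit R5 -> on_hand[A=57 B=19] avail[A=57 B=9] open={R4,R6}
Step 11: reserve R7 B 9 -> on_hand[A=57 B=19] avail[A=57 B=0] open={R4,R6,R7}
Step 12: reserve R8 A 3 -> on_hand[A=57 B=19] avail[A=54 B=0] open={R4,R6,R7,R8}
Step 13: commit R7 -> on_hand[A=57 B=10] avail[A=54 B=0] open={R4,R6,R8}
Step 14: commit R6 -> on_hand[A=57 B=4] avail[A=54 B=0] open={R4,R8}
Step 15: commit R8 -> on_hand[A=54 B=4] avail[A=54 B=0] open={R4}
Step 16: reserve R9 A 5 -> on_hand[A=54 B=4] avail[A=49 B=0] open={R4,R9}
Step 17: commit R4 -> on_hand[A=54 B=0] avail[A=49 B=0] open={R9}
Step 18: commit R9 -> on_hand[A=49 B=0] avail[A=49 B=0] open={}
Open reservations: [] -> 0

Answer: 0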